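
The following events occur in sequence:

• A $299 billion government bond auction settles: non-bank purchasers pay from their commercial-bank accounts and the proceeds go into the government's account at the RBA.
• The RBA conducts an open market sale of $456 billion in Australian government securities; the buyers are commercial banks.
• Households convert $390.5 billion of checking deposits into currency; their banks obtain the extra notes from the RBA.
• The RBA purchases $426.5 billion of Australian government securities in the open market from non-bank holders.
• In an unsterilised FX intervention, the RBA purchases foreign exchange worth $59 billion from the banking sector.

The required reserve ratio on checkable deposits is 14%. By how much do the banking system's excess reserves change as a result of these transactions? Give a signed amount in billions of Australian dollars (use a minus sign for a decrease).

Government account inflow $299 billion: reserves −$299B, deposits −$299B.
OMO sale (to banks) $456 billion: reserves −$456B, deposits 0.
Currency withdrawal $390.5 billion: reserves −$390.5B, deposits −$390.5B.
Asset purchase (from non-banks) $426.5 billion: reserves +$426.5B, deposits +$426.5B.
FX purchase $59 billion: reserves +$59B, deposits 0.
Totals: Δreserves = −$660B, Δdeposits = −$263B.
Δrequired reserves = 14% × −$263B = −$36.82B.
Δexcess reserves = Δreserves − Δrequired = −$660B − (−$36.82B) = -$623.18 billion.

-$623.18 billion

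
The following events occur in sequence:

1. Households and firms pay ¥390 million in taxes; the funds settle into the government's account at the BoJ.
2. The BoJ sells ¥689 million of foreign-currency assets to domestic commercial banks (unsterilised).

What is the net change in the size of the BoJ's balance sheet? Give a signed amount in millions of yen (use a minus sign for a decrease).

BoJ balance sheet:
  Assets:      Foreign assets −¥689M
  Liabilities: Bank reserves −¥1079M, Government deposits +¥390M
Change in total BoJ assets = -¥689 million.

-¥689 million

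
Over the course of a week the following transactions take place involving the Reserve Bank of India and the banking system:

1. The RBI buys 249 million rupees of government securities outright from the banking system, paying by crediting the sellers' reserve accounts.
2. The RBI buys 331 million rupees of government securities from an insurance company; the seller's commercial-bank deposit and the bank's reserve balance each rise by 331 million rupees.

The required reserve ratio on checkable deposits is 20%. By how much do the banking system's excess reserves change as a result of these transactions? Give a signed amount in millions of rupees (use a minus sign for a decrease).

+513.8 million

OMO purchase (from banks) 249 million rupees: reserves +249M, deposits 0.
Asset purchase (from non-banks) 331 million rupees: reserves +331M, deposits +331M.
Totals: Δreserves = +580M, Δdeposits = +331M.
Δrequired reserves = 20% × +331M = +66.2M.
Δexcess reserves = Δreserves − Δrequired = +580M − (+66.2M) = +513.8 million.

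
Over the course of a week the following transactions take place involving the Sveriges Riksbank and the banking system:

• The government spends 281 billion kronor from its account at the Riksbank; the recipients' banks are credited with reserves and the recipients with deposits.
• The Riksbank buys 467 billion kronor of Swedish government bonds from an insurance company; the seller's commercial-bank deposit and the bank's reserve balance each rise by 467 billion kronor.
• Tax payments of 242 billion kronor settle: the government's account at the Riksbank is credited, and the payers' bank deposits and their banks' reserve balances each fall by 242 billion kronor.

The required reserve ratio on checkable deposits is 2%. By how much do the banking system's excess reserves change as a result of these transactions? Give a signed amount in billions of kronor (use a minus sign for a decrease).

Government spending 281 billion kronor: reserves +281B, deposits +281B.
Asset purchase (from non-banks) 467 billion kronor: reserves +467B, deposits +467B.
Government account inflow 242 billion kronor: reserves −242B, deposits −242B.
Totals: Δreserves = +506B, Δdeposits = +506B.
Δrequired reserves = 2% × +506B = +10.12B.
Δexcess reserves = Δreserves − Δrequired = +506B − (+10.12B) = +495.88 billion.

+495.88 billion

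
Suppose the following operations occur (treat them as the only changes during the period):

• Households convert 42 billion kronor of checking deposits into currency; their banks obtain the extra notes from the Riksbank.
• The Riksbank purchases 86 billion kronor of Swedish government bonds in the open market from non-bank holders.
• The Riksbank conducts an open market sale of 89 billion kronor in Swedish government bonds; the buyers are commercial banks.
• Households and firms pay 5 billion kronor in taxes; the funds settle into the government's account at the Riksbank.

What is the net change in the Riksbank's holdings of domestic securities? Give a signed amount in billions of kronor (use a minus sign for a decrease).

-3 billion

Riksbank balance sheet:
  Assets:      Securities −3B
  Liabilities: Bank reserves −50B, Currency in circulation +42B, Government deposits +5B
Commercial banking system:
  Assets:      Reserves at CB −50B, Securities +89B
  Liabilities: Checkable deposits +39B
So the change in the Riksbank's holdings of domestic securities is -3 billion.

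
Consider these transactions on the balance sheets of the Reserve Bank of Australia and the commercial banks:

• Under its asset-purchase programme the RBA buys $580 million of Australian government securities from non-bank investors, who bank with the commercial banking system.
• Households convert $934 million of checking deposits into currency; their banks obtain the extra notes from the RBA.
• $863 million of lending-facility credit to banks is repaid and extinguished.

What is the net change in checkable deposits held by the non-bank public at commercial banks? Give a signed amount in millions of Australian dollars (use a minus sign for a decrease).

-$354 million

Asset purchase (from non-banks) $580 million: non-bank counterparties' bank balances rise → +$580M.
Currency withdrawal $934 million: non-bank counterparties' bank balances fall → −$934M.
Discount-window repayment $863 million: the counterparty is a bank, so public deposits are unchanged → 0.
Net: 580 − 934 + 0 = -$354 million.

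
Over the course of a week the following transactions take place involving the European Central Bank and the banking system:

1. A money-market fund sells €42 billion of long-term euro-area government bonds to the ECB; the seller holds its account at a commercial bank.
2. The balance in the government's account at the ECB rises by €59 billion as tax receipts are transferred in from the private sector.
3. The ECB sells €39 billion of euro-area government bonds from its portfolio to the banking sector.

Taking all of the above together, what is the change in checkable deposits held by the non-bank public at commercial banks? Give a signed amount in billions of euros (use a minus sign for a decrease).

-€17 billion

Asset purchase (from non-banks) €42 billion: non-bank counterparties' bank balances rise → +€42B.
Government account inflow €59 billion: non-bank counterparties' bank balances fall → −€59B.
OMO sale (to banks) €39 billion: the counterparty is a bank, so public deposits are unchanged → 0.
Net: 42 − 59 + 0 = -€17 billion.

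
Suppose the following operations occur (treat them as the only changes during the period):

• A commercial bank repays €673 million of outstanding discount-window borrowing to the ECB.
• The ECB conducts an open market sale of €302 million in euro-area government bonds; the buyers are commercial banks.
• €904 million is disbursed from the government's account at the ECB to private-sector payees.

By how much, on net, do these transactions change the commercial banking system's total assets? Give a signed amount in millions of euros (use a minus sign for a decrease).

Discount-window repayment €673 million: bank balance sheets shrink → −€673M.
OMO sale (to banks) €302 million: just an asset swap on bank balance sheets → 0.
Government spending €904 million: bank balance sheets expand → +€904M.
Net: −673 + 0 + 904 = +€231 million.

+€231 million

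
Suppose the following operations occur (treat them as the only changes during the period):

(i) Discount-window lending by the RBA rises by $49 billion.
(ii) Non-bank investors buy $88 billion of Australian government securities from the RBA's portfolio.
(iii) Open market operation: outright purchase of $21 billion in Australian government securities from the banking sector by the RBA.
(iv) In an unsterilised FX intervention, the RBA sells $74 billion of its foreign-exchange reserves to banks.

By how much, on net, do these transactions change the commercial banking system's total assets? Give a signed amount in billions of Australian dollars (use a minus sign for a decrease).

-$39 billion

RBA balance sheet:
  Assets:      Securities −$67B, Loans to banks +$49B, Foreign assets −$74B
  Liabilities: Bank reserves −$92B
Commercial banking system:
  Assets:      Reserves at CB −$92B, Securities −$21B, Foreign assets +$74B
  Liabilities: Checkable deposits −$88B, Borrowings from CB +$49B
Change in total bank assets = -$39 billion.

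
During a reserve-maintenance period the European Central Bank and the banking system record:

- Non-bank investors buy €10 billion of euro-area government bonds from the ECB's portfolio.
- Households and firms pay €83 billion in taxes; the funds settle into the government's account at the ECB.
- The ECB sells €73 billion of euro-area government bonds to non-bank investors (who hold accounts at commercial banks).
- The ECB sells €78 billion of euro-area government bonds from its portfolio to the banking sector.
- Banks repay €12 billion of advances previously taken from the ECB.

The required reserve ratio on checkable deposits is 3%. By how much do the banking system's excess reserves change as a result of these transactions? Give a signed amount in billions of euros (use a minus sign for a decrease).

Asset sale (to non-banks) €10 billion: reserves −€10B, deposits −€10B.
Government account inflow €83 billion: reserves −€83B, deposits −€83B.
Asset sale (to non-banks) €73 billion: reserves −€73B, deposits −€73B.
OMO sale (to banks) €78 billion: reserves −€78B, deposits 0.
Discount-window repayment €12 billion: reserves −€12B, deposits 0.
Totals: Δreserves = −€256B, Δdeposits = −€166B.
Δrequired reserves = 3% × −€166B = −€4.98B.
Δexcess reserves = Δreserves − Δrequired = −€256B − (−€4.98B) = -€251.02 billion.

-€251.02 billion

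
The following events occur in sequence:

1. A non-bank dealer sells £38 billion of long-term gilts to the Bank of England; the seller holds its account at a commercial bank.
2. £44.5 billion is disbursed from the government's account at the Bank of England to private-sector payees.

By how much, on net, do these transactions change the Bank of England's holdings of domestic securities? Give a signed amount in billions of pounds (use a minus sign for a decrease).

Bank of England balance sheet:
  Assets:      Securities +£38B
  Liabilities: Bank reserves +£82.5B, Government deposits −£44.5B
Commercial banking system:
  Assets:      Reserves at CB +£82.5B
  Liabilities: Checkable deposits +£82.5B
So the change in the Bank of England's holdings of domestic securities is +£38 billion.

+£38 billion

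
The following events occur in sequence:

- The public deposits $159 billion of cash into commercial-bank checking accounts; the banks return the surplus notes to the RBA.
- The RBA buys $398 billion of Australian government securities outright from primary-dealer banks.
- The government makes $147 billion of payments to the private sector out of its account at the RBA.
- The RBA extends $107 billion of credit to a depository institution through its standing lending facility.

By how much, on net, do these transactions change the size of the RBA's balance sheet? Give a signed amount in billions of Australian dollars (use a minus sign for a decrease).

Currency deposit $159 billion: only the composition of liabilities changes → 0.
OMO purchase (from banks) $398 billion: an RBA asset is acquired → +$398B.
Government spending $147 billion: only the composition of liabilities changes → 0.
Discount-window loan $107 billion: an RBA asset is acquired → +$107B.
Net: 0 + 398 + 0 + 107 = +$505 billion.

+$505 billion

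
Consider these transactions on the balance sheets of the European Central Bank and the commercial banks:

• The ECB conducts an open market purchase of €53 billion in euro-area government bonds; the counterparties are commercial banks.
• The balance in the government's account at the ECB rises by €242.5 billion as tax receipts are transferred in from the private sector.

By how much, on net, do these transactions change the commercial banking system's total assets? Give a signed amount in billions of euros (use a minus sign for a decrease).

OMO purchase (from banks) €53 billion: just an asset swap on bank balance sheets → 0.
Government account inflow €242.5 billion: bank balance sheets shrink → −€242.5B.
Net: 0 − 242.5 = -€242.5 billion.

-€242.5 billion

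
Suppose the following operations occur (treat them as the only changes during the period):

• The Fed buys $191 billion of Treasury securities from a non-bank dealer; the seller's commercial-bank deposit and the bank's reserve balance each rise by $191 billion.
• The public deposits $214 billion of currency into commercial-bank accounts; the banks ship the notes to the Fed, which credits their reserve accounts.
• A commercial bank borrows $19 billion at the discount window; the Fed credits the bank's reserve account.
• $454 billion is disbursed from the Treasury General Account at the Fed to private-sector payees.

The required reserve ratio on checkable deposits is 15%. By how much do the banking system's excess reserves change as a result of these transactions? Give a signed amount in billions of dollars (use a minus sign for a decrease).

+$749.15 billion

Asset purchase (from non-banks) $191 billion: reserves +$191B, deposits +$191B.
Currency deposit $214 billion: reserves +$214B, deposits +$214B.
Discount-window loan $19 billion: reserves +$19B, deposits 0.
Government spending $454 billion: reserves +$454B, deposits +$454B.
Totals: Δreserves = +$878B, Δdeposits = +$859B.
Δrequired reserves = 15% × +$859B = +$128.85B.
Δexcess reserves = Δreserves − Δrequired = +$878B − (+$128.85B) = +$749.15 billion.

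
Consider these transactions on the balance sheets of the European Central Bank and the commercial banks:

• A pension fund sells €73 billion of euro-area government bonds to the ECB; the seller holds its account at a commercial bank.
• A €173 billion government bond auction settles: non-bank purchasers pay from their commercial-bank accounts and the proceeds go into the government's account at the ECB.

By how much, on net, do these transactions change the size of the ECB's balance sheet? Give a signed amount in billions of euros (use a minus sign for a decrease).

ECB balance sheet:
  Assets:      Securities +€73B
  Liabilities: Bank reserves −€100B, Government deposits +€173B
Change in total ECB assets = +€73 billion.

+€73 billion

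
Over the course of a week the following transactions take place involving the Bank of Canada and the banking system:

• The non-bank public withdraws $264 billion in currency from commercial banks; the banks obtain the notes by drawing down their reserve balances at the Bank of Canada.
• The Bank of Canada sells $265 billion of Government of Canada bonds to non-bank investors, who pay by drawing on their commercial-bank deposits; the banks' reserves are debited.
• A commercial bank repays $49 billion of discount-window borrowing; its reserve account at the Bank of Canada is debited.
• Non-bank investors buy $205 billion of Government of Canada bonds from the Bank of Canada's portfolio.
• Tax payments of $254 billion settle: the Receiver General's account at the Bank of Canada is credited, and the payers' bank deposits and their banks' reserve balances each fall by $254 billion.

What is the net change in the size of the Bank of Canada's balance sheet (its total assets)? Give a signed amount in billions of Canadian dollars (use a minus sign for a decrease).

-$519 billion

Currency withdrawal $264 billion: only the composition of liabilities changes → 0.
Asset sale (to non-banks) $265 billion: a Bank of Canada asset is shed → −$265B.
Discount-window repayment $49 billion: a Bank of Canada asset is shed → −$49B.
Asset sale (to non-banks) $205 billion: a Bank of Canada asset is shed → −$205B.
Government account inflow $254 billion: only the composition of liabilities changes → 0.
Net: 0 − 265 − 49 − 205 + 0 = -$519 billion.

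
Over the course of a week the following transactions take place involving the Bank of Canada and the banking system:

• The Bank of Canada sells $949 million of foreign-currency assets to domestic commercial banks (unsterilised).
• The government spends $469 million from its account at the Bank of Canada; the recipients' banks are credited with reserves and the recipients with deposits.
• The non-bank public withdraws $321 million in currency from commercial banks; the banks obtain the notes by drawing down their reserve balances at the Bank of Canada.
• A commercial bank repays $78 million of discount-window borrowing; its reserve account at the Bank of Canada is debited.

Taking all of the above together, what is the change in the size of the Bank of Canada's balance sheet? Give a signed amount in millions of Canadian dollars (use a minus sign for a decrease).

FX sale $949 million: a Bank of Canada asset is shed → −$949M.
Government spending $469 million: only the composition of liabilities changes → 0.
Currency withdrawal $321 million: only the composition of liabilities changes → 0.
Discount-window repayment $78 million: a Bank of Canada asset is shed → −$78M.
Net: −949 + 0 + 0 − 78 = -$1027 million.

-$1027 million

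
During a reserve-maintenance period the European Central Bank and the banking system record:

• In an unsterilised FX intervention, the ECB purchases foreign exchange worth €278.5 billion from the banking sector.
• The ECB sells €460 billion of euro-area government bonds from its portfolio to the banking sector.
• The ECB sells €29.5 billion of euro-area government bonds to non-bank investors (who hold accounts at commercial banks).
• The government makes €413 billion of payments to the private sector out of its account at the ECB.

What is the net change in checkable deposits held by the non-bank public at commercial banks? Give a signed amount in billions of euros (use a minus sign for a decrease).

+€383.5 billion

FX purchase €278.5 billion: the counterparty is a bank, so public deposits are unchanged → 0.
OMO sale (to banks) €460 billion: the counterparty is a bank, so public deposits are unchanged → 0.
Asset sale (to non-banks) €29.5 billion: non-bank counterparties' bank balances fall → −€29.5B.
Government spending €413 billion: non-bank counterparties' bank balances rise → +€413B.
Net: 0 + 0 − 29.5 + 413 = +€383.5 billion.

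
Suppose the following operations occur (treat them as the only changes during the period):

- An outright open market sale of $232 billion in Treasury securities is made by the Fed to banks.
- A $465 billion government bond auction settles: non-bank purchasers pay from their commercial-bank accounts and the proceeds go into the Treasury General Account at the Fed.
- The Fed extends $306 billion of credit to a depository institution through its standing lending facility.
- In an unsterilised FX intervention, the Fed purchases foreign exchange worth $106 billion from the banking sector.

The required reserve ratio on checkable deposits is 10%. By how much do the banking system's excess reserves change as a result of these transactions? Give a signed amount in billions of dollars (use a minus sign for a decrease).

OMO sale (to banks) $232 billion: reserves −$232B, deposits 0.
Government account inflow $465 billion: reserves −$465B, deposits −$465B.
Discount-window loan $306 billion: reserves +$306B, deposits 0.
FX purchase $106 billion: reserves +$106B, deposits 0.
Totals: Δreserves = −$285B, Δdeposits = −$465B.
Δrequired reserves = 10% × −$465B = −$46.5B.
Δexcess reserves = Δreserves − Δrequired = −$285B − (−$46.5B) = -$238.5 billion.

-$238.5 billion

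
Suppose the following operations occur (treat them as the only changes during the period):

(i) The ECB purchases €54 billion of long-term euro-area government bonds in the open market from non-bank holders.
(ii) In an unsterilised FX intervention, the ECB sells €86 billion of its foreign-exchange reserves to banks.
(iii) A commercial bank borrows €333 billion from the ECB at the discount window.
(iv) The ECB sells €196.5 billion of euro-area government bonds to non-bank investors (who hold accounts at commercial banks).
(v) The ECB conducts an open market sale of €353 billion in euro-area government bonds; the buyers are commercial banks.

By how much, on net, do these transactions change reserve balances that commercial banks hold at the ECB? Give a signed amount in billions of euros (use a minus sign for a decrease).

Asset purchase (from non-banks) €54 billion: the ECB pays by crediting reserve accounts → +€54B.
FX sale €86 billion: the buying banks pay out of their reserve balances → −€86B.
Discount-window loan €333 billion: the loan is credited to the bank's reserve account → +€333B.
Asset sale (to non-banks) €196.5 billion: the non-bank buyers' banks settle from reserves → −€196.5B.
OMO sale (to banks) €353 billion: the buying banks pay out of their reserve balances → −€353B.
Net: 54 − 86 + 333 − 196.5 − 353 = -€248.5 billion.

-€248.5 billion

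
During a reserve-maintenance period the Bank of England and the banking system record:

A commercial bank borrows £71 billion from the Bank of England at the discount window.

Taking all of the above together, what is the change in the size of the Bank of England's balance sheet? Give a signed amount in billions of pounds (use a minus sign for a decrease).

+£71 billion

Discount-window loan £71 billion: a Bank of England asset is acquired → +£71B.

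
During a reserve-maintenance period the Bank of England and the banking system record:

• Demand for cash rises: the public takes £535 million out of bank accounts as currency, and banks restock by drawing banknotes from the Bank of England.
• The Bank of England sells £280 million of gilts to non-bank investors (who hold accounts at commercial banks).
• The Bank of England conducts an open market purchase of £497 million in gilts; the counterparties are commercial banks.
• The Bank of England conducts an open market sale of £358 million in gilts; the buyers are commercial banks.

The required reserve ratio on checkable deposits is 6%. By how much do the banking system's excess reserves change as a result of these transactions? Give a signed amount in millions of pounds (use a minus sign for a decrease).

Currency withdrawal £535 million: reserves −£535M, deposits −£535M.
Asset sale (to non-banks) £280 million: reserves −£280M, deposits −£280M.
OMO purchase (from banks) £497 million: reserves +£497M, deposits 0.
OMO sale (to banks) £358 million: reserves −£358M, deposits 0.
Totals: Δreserves = −£676M, Δdeposits = −£815M.
Δrequired reserves = 6% × −£815M = −£48.9M.
Δexcess reserves = Δreserves − Δrequired = −£676M − (−£48.9M) = -£627.1 million.

-£627.1 million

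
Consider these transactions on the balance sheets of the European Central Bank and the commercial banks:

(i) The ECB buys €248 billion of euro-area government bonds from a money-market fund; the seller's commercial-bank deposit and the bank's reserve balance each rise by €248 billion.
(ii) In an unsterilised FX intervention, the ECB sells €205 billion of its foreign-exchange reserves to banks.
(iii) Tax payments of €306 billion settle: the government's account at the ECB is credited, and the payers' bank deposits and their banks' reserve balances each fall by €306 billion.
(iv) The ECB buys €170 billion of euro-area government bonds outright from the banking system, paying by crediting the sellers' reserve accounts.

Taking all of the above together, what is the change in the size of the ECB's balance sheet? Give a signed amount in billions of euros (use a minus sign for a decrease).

Asset purchase (from non-banks) €248 billion: an ECB asset is acquired → +€248B.
FX sale €205 billion: an ECB asset is shed → −€205B.
Government account inflow €306 billion: only the composition of liabilities changes → 0.
OMO purchase (from banks) €170 billion: an ECB asset is acquired → +€170B.
Net: 248 − 205 + 0 + 170 = +€213 billion.

+€213 billion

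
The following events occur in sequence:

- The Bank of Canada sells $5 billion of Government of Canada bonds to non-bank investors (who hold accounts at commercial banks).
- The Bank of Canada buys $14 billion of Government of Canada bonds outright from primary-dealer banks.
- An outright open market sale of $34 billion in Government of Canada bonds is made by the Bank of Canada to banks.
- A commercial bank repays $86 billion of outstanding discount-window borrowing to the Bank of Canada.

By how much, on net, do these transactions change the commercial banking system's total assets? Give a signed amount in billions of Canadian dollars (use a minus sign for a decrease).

Bank of Canada balance sheet:
  Assets:      Securities −$25B, Loans to banks −$86B
  Liabilities: Bank reserves −$111B
Commercial banking system:
  Assets:      Reserves at CB −$111B, Securities +$20B
  Liabilities: Checkable deposits −$5B, Borrowings from CB −$86B
Change in total bank assets = -$91 billion.

-$91 billion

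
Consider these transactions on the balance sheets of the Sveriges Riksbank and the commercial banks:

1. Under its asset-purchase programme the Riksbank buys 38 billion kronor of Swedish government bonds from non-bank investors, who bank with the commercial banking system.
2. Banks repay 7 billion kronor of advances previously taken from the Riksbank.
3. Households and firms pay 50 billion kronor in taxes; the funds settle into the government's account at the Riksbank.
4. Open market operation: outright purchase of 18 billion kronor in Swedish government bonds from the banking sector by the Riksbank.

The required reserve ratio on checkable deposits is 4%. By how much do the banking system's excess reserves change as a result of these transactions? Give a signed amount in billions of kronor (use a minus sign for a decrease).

-0.52 billion

Asset purchase (from non-banks) 38 billion kronor: reserves +38B, deposits +38B.
Discount-window repayment 7 billion kronor: reserves −7B, deposits 0.
Government account inflow 50 billion kronor: reserves −50B, deposits −50B.
OMO purchase (from banks) 18 billion kronor: reserves +18B, deposits 0.
Totals: Δreserves = −1B, Δdeposits = −12B.
Δrequired reserves = 4% × −12B = −0.48B.
Δexcess reserves = Δreserves − Δrequired = −1B − (−0.48B) = -0.52 billion.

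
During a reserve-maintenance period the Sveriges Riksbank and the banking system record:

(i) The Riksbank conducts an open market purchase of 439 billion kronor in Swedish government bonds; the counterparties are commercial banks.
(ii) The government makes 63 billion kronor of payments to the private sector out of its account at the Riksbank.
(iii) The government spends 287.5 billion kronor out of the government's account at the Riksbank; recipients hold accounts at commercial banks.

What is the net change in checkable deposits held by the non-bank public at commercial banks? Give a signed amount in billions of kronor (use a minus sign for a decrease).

+350.5 billion

Riksbank balance sheet:
  Assets:      Securities +439B
  Liabilities: Bank reserves +789.5B, Government deposits −350.5B
Commercial banking system:
  Assets:      Reserves at CB +789.5B, Securities −439B
  Liabilities: Checkable deposits +350.5B
So the change in checkable deposits held by the non-bank public at commercial banks is +350.5 billion.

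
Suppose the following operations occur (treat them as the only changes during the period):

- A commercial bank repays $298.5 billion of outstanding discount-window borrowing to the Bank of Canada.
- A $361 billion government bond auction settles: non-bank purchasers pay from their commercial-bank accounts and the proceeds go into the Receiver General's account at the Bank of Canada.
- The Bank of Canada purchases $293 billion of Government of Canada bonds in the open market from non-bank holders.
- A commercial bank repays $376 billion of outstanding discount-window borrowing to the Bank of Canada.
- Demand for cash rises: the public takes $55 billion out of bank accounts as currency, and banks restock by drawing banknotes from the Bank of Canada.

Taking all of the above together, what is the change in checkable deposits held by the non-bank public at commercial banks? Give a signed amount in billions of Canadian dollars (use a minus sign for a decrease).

-$123 billion

Bank of Canada balance sheet:
  Assets:      Securities +$293B, Loans to banks −$674.5B
  Liabilities: Bank reserves −$797.5B, Currency in circulation +$55B, Government deposits +$361B
Commercial banking system:
  Assets:      Reserves at CB −$797.5B
  Liabilities: Checkable deposits −$123B, Borrowings from CB −$674.5B
So the change in checkable deposits held by the non-bank public at commercial banks is -$123 billion.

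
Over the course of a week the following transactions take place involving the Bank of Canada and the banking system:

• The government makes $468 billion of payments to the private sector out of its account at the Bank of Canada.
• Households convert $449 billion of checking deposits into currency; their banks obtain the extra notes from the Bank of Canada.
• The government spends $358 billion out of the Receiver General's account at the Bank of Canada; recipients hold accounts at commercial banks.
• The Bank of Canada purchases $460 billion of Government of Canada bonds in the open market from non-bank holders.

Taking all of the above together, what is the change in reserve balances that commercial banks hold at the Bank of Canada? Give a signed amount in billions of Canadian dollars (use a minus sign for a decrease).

+$837 billion

Government spending $468 billion: government payments flow into bank reserve accounts → +$468B.
Currency withdrawal $449 billion: banks swap reserves for currency → −$449B.
Government spending $358 billion: government payments flow into bank reserve accounts → +$358B.
Asset purchase (from non-banks) $460 billion: the Bank of Canada pays by crediting reserve accounts → +$460B.
Net: 468 − 449 + 358 + 460 = +$837 billion.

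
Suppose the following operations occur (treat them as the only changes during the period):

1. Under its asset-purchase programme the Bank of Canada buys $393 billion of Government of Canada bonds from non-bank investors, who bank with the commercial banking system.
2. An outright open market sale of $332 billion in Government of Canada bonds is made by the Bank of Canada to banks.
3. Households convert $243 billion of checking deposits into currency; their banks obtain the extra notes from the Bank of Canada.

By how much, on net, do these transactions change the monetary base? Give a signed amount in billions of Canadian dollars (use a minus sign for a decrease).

+$61 billion

Asset purchase (from non-banks) $393 billion: Bank of Canada balance sheet expands → +$393B.
OMO sale (to banks) $332 billion: Bank of Canada balance sheet contracts → −$332B.
Currency withdrawal $243 billion: just a shift between currency and reserves — both are base money → 0.
Net: 393 − 332 + 0 = +$61 billion.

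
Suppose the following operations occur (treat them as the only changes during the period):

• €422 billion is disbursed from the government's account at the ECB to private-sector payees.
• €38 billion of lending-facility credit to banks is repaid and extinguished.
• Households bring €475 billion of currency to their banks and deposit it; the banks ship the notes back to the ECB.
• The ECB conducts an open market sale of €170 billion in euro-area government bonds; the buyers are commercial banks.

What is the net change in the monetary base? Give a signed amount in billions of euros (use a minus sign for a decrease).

+€214 billion

Government spending €422 billion: a non-base liability converts back to reserves → +€422B.
Discount-window repayment €38 billion: ECB balance sheet contracts → −€38B.
Currency deposit €475 billion: just a shift between currency and reserves — both are base money → 0.
OMO sale (to banks) €170 billion: ECB balance sheet contracts → −€170B.
Net: 422 − 38 + 0 − 170 = +€214 billion.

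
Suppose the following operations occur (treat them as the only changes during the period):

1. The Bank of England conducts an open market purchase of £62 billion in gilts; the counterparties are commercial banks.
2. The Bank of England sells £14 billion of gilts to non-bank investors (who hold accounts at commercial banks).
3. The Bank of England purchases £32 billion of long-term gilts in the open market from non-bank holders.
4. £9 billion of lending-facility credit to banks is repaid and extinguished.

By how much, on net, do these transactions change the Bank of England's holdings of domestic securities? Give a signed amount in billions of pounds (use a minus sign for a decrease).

+£80 billion

OMO purchase (from banks) £62 billion: securities added to the Bank of England's portfolio → +£62B.
Asset sale (to non-banks) £14 billion: securities removed from the Bank of England's portfolio → −£14B.
Asset purchase (from non-banks) £32 billion: securities added to the Bank of England's portfolio → +£32B.
Discount-window repayment £9 billion: the Bank of England's securities portfolio is untouched → 0.
Net: 62 − 14 + 32 + 0 = +£80 billion.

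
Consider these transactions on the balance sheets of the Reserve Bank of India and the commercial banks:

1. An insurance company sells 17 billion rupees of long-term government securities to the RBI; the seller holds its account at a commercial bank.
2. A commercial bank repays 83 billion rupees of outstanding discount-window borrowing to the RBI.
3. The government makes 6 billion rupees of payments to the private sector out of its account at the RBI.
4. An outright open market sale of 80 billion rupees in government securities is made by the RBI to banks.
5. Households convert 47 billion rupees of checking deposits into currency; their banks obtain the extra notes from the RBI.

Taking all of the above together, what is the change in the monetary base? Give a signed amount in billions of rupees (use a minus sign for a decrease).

RBI balance sheet:
  Assets:      Securities −63B, Loans to banks −83B
  Liabilities: Bank reserves −187B, Currency in circulation +47B, Government deposits −6B
Commercial banking system:
  Assets:      Reserves at CB −187B, Securities +80B
  Liabilities: Checkable deposits −24B, Borrowings from CB −83B
Monetary base = currency + reserves: +47B + (−187B) = -140 billion.

-140 billion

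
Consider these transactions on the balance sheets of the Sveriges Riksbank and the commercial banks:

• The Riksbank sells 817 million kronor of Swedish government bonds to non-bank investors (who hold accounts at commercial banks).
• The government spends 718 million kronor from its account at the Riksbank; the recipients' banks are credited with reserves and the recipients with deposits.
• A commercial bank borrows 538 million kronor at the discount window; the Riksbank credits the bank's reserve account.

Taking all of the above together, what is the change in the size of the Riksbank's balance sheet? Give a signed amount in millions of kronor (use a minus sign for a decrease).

-279 million

Asset sale (to non-banks) 817 million kronor: a Riksbank asset is shed → −817M.
Government spending 718 million kronor: only the composition of liabilities changes → 0.
Discount-window loan 538 million kronor: a Riksbank asset is acquired → +538M.
Net: −817 + 0 + 538 = -279 million.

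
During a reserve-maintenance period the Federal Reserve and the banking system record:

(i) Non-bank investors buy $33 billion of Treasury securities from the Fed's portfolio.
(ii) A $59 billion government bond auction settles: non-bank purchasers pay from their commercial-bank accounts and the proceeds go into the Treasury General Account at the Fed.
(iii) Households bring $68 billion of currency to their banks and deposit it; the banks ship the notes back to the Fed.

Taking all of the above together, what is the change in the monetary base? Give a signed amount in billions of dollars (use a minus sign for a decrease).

-$92 billion

Asset sale (to non-banks) $33 billion: Fed balance sheet contracts → −$33B.
Government account inflow $59 billion: reserves shift to a non-base liability → −$59B.
Currency deposit $68 billion: just a shift between currency and reserves — both are base money → 0.
Net: −33 − 59 + 0 = -$92 billion.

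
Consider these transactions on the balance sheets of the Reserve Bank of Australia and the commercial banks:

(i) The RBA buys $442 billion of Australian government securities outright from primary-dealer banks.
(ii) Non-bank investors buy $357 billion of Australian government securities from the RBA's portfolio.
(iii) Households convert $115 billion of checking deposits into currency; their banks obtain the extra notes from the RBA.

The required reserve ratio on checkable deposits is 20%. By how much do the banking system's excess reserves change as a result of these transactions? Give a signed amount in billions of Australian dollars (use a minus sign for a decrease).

+$64.4 billion

OMO purchase (from banks) $442 billion: reserves +$442B, deposits 0.
Asset sale (to non-banks) $357 billion: reserves −$357B, deposits −$357B.
Currency withdrawal $115 billion: reserves −$115B, deposits −$115B.
Totals: Δreserves = −$30B, Δdeposits = −$472B.
Δrequired reserves = 20% × −$472B = −$94.4B.
Δexcess reserves = Δreserves − Δrequired = −$30B − (−$94.4B) = +$64.4 billion.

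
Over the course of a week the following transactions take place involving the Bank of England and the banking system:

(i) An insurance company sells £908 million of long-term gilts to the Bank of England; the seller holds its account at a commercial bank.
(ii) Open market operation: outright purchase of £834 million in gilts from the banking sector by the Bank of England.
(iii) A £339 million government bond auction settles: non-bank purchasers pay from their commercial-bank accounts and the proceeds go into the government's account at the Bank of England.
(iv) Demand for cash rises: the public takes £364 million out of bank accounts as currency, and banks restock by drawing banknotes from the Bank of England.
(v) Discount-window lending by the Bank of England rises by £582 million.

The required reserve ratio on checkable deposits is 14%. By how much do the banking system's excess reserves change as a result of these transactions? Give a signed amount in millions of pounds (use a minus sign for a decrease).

+£1592.3 million

Asset purchase (from non-banks) £908 million: reserves +£908M, deposits +£908M.
OMO purchase (from banks) £834 million: reserves +£834M, deposits 0.
Government account inflow £339 million: reserves −£339M, deposits −£339M.
Currency withdrawal £364 million: reserves −£364M, deposits −£364M.
Discount-window loan £582 million: reserves +£582M, deposits 0.
Totals: Δreserves = +£1621M, Δdeposits = +£205M.
Δrequired reserves = 14% × +£205M = +£28.7M.
Δexcess reserves = Δreserves − Δrequired = +£1621M − (+£28.7M) = +£1592.3 million.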